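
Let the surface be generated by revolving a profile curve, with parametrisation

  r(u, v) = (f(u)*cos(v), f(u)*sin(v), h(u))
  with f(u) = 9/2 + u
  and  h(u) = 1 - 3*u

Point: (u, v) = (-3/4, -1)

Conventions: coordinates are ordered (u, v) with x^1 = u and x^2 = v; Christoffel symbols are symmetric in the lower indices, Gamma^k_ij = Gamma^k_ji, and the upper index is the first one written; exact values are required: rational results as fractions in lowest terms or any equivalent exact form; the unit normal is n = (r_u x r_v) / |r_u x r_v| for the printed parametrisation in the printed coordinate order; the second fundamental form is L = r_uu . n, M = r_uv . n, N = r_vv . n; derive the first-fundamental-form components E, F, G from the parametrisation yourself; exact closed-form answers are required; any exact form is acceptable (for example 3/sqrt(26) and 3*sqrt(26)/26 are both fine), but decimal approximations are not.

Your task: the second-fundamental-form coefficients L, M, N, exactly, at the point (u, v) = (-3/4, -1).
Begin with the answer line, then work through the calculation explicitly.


Answer: L = 0, M = 0, N = -9*sqrt(10)/8

f = 15/4, f' = 1, f'' = 0, h' = -3, h'' = 0
E = 10, F = 0, G = 225/16; answer radicand W^2 = 10
unnormalised second-form numerators: l = 0, m = 0, n = -45/4; L = l/sqrt(10), and similarly M = m/sqrt(W^2), N = n/sqrt(W^2)


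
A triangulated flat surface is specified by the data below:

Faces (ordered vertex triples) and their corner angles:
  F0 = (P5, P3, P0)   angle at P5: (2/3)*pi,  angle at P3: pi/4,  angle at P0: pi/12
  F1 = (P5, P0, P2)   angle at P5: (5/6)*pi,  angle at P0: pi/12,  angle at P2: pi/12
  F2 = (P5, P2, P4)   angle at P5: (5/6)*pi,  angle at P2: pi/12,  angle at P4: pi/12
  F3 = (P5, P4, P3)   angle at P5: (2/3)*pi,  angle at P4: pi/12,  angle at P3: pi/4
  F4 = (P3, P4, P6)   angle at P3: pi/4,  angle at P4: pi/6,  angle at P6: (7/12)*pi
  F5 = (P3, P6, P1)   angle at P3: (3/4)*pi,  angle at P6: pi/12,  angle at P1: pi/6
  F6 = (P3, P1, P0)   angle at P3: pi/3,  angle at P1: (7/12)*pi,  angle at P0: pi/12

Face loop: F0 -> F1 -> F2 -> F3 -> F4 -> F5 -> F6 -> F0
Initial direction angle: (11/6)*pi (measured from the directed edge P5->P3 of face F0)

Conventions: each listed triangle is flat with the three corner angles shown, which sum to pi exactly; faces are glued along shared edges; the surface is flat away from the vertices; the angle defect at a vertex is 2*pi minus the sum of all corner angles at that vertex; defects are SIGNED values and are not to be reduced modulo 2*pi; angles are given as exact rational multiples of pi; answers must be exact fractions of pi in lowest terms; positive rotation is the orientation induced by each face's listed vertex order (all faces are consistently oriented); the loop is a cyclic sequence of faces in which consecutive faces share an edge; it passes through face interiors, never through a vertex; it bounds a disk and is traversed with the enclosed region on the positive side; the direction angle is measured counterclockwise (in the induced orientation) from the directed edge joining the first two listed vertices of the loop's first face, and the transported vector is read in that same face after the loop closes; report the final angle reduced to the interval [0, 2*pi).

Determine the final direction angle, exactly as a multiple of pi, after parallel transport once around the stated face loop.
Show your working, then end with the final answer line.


enclosed vertex P3: corner angles sum to (11/6)*pi, defect = 2*pi - (11/6)*pi = pi/6
enclosed vertex P5: corner angles sum to 3*pi, defect = 2*pi - 3*pi = -pi
final direction = starting direction + enclosed defect total, reduced mod 2*pi (induced orientation)
final angle = (11/6)*pi - (5/6)*pi = pi (mod 2*pi)

Answer: final direction angle = pi


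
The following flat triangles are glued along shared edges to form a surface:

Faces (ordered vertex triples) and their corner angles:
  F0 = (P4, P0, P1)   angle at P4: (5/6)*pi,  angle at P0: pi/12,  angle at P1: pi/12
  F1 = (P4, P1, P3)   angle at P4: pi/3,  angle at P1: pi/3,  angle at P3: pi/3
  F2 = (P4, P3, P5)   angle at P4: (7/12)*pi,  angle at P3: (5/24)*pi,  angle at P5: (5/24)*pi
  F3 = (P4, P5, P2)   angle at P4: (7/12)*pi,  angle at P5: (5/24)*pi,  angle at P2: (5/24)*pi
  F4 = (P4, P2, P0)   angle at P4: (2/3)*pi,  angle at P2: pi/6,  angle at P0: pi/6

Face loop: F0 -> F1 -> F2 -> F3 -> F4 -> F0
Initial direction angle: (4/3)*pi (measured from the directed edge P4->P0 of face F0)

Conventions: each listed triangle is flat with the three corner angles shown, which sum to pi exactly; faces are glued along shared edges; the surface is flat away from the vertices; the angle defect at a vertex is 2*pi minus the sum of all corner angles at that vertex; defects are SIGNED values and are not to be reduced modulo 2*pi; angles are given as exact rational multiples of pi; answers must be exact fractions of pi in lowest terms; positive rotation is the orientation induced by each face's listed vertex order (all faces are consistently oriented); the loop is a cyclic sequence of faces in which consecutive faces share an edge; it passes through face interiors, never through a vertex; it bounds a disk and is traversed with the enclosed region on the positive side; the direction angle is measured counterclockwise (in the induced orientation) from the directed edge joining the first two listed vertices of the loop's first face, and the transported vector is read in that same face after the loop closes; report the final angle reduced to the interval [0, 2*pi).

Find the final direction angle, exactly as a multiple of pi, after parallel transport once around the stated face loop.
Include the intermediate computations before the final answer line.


enclosed vertex P4: corner angles sum to 3*pi, defect = 2*pi - 3*pi = -pi
the final direction is the initial angle plus the enclosed defects, taken mod 2*pi in the induced orientation
final angle = (4/3)*pi - pi = pi/3 (mod 2*pi)

Answer: final direction angle = pi/3


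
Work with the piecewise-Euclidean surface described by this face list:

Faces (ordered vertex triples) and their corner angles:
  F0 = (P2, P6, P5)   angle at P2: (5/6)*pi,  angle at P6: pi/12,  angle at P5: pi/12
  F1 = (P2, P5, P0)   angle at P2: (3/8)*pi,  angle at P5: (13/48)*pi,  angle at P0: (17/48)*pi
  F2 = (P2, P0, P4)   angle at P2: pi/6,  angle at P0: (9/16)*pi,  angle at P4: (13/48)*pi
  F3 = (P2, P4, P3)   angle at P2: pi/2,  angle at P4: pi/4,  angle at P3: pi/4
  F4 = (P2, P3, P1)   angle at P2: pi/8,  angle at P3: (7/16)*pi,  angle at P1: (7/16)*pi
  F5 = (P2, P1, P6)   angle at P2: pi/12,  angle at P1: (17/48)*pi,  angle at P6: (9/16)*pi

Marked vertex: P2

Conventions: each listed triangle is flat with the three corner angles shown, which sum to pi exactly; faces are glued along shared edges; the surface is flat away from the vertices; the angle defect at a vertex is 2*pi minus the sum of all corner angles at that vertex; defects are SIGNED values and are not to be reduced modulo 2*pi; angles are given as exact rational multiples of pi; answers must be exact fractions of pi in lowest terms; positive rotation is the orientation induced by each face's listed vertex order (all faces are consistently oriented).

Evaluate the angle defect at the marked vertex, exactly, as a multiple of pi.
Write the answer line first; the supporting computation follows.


Answer: defect(P2) = -pi/12

Sum of corner angles at P2: (25/12)*pi
defect = 2*pi - (25/12)*pi


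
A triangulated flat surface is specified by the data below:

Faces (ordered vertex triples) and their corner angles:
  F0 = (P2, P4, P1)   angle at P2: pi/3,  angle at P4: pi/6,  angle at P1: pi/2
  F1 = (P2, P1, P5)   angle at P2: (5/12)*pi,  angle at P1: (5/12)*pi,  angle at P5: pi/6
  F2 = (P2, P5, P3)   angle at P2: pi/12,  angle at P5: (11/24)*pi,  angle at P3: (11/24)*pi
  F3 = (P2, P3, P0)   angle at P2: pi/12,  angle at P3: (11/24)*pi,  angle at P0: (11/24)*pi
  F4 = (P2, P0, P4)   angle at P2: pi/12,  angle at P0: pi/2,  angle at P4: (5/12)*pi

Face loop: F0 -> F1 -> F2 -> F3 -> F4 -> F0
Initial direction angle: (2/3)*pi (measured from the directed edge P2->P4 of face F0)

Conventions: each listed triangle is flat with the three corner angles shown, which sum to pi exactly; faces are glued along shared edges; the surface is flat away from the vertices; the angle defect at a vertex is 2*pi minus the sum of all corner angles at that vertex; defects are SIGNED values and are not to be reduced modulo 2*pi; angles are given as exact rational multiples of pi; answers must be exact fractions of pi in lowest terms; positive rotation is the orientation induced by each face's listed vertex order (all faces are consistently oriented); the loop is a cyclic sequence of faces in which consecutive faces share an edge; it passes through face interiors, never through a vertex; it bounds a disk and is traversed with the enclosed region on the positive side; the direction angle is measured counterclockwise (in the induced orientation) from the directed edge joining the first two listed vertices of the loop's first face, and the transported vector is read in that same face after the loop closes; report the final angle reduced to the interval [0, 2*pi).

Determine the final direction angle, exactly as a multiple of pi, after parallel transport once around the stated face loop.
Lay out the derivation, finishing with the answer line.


enclosed vertex P2: corner angles sum to pi, defect = 2*pi - pi = pi
summing the enclosed defects onto the initial angle, mod 2*pi in the induced orientation:
final angle = (2/3)*pi + pi = (5/3)*pi (mod 2*pi)

Answer: final direction angle = (5/3)*pi


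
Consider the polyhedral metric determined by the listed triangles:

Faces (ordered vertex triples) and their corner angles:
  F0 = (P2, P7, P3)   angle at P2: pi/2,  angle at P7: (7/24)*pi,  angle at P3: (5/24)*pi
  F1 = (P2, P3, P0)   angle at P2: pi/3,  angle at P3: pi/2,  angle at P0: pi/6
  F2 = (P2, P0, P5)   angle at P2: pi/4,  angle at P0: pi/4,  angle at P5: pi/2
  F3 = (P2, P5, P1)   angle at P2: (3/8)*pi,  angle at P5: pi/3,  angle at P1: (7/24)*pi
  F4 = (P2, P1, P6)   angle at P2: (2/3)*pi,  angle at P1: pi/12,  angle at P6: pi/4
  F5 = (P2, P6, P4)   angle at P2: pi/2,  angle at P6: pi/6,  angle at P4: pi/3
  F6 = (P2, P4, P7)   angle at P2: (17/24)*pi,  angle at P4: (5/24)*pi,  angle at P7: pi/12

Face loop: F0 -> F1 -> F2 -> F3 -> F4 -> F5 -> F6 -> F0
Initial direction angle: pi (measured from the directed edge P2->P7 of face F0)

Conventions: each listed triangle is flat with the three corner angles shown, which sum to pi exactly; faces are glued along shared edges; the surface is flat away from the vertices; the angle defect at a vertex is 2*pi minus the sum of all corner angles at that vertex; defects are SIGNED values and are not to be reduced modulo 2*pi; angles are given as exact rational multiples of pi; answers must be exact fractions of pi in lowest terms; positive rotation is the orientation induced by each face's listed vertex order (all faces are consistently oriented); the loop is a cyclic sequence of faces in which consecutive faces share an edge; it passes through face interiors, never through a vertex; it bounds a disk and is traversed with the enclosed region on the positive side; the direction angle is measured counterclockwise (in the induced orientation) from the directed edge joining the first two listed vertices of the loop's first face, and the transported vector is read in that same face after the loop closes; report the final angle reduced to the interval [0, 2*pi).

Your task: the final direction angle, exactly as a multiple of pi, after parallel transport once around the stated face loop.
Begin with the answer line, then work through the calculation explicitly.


Answer: final direction angle = (5/3)*pi

enclosed vertex P2: corner angles sum to (10/3)*pi, defect = 2*pi - (10/3)*pi = (-4/3)*pi
adding the enclosed defects to the starting angle (mod 2*pi, induced orientation) gives the holonomy
final angle = pi - (4/3)*pi = (5/3)*pi (mod 2*pi)


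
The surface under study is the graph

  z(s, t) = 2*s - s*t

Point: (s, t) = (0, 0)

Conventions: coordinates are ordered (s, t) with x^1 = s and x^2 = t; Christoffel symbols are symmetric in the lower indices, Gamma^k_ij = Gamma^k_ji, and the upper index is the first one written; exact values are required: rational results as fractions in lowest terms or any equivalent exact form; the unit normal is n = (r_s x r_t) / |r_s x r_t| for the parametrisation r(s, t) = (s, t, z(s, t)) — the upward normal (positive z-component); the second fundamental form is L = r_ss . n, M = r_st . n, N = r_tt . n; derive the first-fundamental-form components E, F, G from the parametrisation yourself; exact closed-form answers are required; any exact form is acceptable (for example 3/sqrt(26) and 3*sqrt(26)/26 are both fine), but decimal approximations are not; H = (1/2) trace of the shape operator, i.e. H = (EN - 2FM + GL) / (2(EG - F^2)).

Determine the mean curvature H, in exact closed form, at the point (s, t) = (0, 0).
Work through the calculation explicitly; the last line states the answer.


z_s = 2, z_t = 0, z_ss = 0, z_st = -1, z_tt = 0
E = 5, F = 0, G = 1; answer radicand W^2 = 5
unnormalised second-form numerators: l = 0, m = -1, n = 0; L = l/sqrt(5), and similarly M = m/sqrt(W^2), N = n/sqrt(W^2)
H = (E*n - 2*F*m + G*l) / (2*(EG - F^2)*sqrt(W^2)); E*n - 2*F*m + G*l = 0, EG - F^2 = 5, so H = (0)/sqrt(5)

Answer: H = 0


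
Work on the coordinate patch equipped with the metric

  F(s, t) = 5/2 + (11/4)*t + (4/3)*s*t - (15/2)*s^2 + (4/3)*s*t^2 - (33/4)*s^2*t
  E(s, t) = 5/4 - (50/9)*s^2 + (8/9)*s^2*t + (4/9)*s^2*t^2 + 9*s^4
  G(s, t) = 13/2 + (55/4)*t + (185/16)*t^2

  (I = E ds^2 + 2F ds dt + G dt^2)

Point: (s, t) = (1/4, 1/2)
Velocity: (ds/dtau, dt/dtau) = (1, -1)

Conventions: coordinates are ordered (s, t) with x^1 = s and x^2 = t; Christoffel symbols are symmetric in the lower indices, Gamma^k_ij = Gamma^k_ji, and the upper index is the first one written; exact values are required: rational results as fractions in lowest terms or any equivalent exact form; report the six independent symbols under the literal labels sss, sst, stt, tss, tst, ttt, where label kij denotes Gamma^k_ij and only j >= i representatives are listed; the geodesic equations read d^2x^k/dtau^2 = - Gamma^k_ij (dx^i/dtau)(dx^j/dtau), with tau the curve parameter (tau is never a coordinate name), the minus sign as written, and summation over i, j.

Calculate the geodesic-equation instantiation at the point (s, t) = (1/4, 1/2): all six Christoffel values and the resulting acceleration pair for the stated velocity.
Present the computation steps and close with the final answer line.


E = 249/256, F = 435/128, G = 1041/64 at the point
E_s = -31/16, E_t = 1/12, F_s = -77/16, F_t = 557/192, G_s = 0, G_t = 405/16
EG - F^2 = 2187/512;  g^inv = (512/2187) * [[1041/64, -435/128], [-435/128, 249/256]]
first-kind symbols [ij,l] = (1/2)(d_i g_jl + d_j g_il - d_l g_ij): [ss,s] = E_s/2 = -31/32, [ss,t] = F_s - E_t/2 = -233/48, [st,s] = E_t/2 = 1/24, [st,t] = G_s/2 = 0, [tt,s] = F_t - G_s/2 = 557/192, [tt,t] = G_t/2 = 405/32
Gamma^s_ij = (G*[ij,s] - F*[ij,t])/(EG - F^2), Gamma^t_ij = (E*[ij,t] - F*[ij,s])/(EG - F^2)
Gamma_sss = 757/4374, Gamma_sst = 347/2187, Gamma_stt = 2138/2187, Gamma_tss = -2927/8748, Gamma_tst = -145/4374, Gamma_ttt = 1255/2187
d^2s/dtau^2 = -(Gamma_sss*(1)^2 + 2*Gamma_sst*(1)*(-1) + Gamma_stt*(-1)^2) = -5/6
d^2t/dtau^2 = -(Gamma_tss*(1)^2 + 2*Gamma_tst*(1)*(-1) + Gamma_ttt*(-1)^2) = -11/36

Answer: Gamma_sss = 757/4374, Gamma_sst = 347/2187, Gamma_stt = 2138/2187, Gamma_tss = -2927/8748, Gamma_tst = -145/4374, Gamma_ttt = 1255/2187; accelerations (d^2s/dtau^2, d^2t/dtau^2) = (-5/6, -11/36)


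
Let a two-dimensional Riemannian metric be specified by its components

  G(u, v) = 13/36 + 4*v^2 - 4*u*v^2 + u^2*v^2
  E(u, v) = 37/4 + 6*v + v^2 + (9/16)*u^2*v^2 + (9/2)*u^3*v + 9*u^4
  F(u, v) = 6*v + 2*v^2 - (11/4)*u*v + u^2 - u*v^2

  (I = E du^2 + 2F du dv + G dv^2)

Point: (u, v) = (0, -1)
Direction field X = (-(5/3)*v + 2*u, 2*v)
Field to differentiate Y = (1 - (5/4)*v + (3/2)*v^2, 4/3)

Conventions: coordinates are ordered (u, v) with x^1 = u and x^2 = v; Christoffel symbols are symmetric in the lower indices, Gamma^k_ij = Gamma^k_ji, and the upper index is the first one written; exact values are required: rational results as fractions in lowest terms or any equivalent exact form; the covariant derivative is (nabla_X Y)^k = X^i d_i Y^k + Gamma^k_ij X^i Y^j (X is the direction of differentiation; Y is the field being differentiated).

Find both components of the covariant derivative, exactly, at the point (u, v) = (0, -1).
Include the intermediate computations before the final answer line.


E = 17/4, F = -4, G = 157/36 at the point
E_u = 0, E_v = 4, F_u = 7/4, F_v = 2, G_u = -4, G_v = -8
EG - F^2 = 365/144;  g^inv = (144/365) * [[157/36, 4], [4, 17/4]]
first-kind symbols [ij,l] = (1/2)(d_i g_jl + d_j g_il - d_l g_ij): [uu,u] = E_u/2 = 0, [uu,v] = F_u - E_v/2 = -1/4, [uv,u] = E_v/2 = 2, [uv,v] = G_u/2 = -2, [vv,u] = F_v - G_u/2 = 4, [vv,v] = G_v/2 = -4
Gamma^u_ij = (G*[ij,u] - F*[ij,v])/(EG - F^2), Gamma^v_ij = (E*[ij,v] - F*[ij,u])/(EG - F^2)
Gamma_uuu = -144/365, Gamma_uuv = 104/365, Gamma_uvv = 208/365, Gamma_vuu = -153/365, Gamma_vuv = -72/365, Gamma_vvv = -144/365
X = (5/3, -2), Y = (15/4, 4/3) at the point

Answer: (nabla_X Y)^u = 19781/6570, (nabla_X Y)^v = -769/1460


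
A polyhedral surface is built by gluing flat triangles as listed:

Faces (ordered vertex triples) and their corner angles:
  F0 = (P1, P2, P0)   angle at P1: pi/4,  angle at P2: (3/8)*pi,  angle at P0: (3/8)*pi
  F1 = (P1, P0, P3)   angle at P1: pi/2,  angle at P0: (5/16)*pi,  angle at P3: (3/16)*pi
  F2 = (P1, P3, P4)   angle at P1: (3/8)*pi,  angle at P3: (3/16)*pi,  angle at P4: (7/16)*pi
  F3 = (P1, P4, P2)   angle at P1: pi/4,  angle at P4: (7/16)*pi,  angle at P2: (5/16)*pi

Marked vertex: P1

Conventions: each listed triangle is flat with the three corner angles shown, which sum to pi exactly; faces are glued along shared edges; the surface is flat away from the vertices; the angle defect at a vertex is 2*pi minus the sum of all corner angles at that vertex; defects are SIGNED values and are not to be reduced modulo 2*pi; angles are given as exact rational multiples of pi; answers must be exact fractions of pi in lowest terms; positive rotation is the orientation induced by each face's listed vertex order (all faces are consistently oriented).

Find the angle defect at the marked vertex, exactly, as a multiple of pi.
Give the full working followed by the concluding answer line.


Sum of corner angles at P1: (11/8)*pi
defect = 2*pi - (11/8)*pi

Answer: defect(P1) = (5/8)*pi


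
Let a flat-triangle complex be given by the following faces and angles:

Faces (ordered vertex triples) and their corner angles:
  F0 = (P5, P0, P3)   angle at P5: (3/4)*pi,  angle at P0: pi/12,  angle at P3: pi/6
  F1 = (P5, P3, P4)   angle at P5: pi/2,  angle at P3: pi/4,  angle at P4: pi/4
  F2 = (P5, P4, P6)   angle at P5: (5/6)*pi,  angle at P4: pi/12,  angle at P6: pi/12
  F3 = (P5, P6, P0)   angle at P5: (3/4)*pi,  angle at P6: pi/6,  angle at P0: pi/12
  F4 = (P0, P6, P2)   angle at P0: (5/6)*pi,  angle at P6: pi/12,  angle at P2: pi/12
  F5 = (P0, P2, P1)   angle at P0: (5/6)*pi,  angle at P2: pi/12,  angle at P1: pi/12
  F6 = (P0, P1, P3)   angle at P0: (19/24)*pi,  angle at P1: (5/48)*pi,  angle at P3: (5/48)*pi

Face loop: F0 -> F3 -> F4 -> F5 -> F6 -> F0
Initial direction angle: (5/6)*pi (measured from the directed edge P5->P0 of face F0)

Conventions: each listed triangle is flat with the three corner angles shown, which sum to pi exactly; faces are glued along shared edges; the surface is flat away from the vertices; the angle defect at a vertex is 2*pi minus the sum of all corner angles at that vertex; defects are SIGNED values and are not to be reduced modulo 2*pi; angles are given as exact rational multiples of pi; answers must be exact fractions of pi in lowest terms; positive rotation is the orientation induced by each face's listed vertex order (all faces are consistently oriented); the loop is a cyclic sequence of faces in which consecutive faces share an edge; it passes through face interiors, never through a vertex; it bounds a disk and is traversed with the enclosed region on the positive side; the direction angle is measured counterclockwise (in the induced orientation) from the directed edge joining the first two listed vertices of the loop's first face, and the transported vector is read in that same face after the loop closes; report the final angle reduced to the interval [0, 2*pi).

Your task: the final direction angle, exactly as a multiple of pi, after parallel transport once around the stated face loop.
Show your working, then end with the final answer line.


enclosed vertex P0: corner angles sum to (21/8)*pi, defect = 2*pi - (21/8)*pi = (-5/8)*pi
summing the enclosed defects onto the initial angle, mod 2*pi in the induced orientation:
final angle = (5/6)*pi - (5/8)*pi = (5/24)*pi (mod 2*pi)

Answer: final direction angle = (5/24)*pi


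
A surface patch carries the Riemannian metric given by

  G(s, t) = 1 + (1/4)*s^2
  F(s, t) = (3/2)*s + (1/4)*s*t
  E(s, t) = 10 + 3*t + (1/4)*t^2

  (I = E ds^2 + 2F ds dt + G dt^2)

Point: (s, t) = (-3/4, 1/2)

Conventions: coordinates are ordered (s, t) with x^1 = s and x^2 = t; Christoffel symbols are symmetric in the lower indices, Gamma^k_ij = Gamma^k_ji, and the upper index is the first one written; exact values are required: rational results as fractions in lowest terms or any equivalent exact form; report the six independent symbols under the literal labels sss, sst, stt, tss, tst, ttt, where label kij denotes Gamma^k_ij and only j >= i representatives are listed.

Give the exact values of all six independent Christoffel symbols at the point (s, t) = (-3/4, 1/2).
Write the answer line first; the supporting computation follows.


Answer: Gamma_sss = 0, Gamma_sst = 104/749, Gamma_stt = 0, Gamma_tss = 0, Gamma_tst = -12/749, Gamma_ttt = 0

E = 185/16, F = -39/32, G = 73/64 at the point
E_s = 0, E_t = 13/4, F_s = 13/8, F_t = -3/16, G_s = -3/8, G_t = 0
EG - F^2 = 749/64;  g^inv = (64/749) * [[73/64, 39/32], [39/32, 185/16]]
first-kind symbols [ij,l] = (1/2)(d_i g_jl + d_j g_il - d_l g_ij): [ss,s] = E_s/2 = 0, [ss,t] = F_s - E_t/2 = 0, [st,s] = E_t/2 = 13/8, [st,t] = G_s/2 = -3/16, [tt,s] = F_t - G_s/2 = 0, [tt,t] = G_t/2 = 0
Gamma^s_ij = (G*[ij,s] - F*[ij,t])/(EG - F^2), Gamma^t_ij = (E*[ij,t] - F*[ij,s])/(EG - F^2)


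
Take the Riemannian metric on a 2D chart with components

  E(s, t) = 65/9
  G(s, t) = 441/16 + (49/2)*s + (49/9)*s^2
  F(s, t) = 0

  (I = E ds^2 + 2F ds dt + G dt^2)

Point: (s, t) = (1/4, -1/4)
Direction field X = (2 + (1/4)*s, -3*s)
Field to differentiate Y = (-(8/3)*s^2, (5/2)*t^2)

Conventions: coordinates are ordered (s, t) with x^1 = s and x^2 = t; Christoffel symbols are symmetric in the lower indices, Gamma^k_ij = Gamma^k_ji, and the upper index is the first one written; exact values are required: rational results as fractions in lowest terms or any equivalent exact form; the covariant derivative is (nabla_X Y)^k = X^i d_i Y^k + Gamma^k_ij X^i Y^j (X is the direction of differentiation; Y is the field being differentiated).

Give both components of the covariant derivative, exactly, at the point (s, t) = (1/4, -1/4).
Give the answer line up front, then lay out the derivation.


Answer: (nabla_X Y)^s = -8417/3328, (nabla_X Y)^t = 1429/1280

E = 65/9, F = 0, G = 1225/36 at the point
E_s = 0, E_t = 0, F_s = 0, F_t = 0, G_s = 245/9, G_t = 0
EG - F^2 = 79625/324;  g^inv = (324/79625) * [[1225/36, 0], [0, 65/9]]
first-kind symbols [ij,l] = (1/2)(d_i g_jl + d_j g_il - d_l g_ij): [ss,s] = E_s/2 = 0, [ss,t] = F_s - E_t/2 = 0, [st,s] = E_t/2 = 0, [st,t] = G_s/2 = 245/18, [tt,s] = F_t - G_s/2 = -245/18, [tt,t] = G_t/2 = 0
Gamma^s_ij = (G*[ij,s] - F*[ij,t])/(EG - F^2), Gamma^t_ij = (E*[ij,t] - F*[ij,s])/(EG - F^2)
Gamma_sss = 0, Gamma_sst = 0, Gamma_stt = -49/26, Gamma_tss = 0, Gamma_tst = 2/5, Gamma_ttt = 0
X = (33/16, -3/4), Y = (-1/6, 5/32) at the point


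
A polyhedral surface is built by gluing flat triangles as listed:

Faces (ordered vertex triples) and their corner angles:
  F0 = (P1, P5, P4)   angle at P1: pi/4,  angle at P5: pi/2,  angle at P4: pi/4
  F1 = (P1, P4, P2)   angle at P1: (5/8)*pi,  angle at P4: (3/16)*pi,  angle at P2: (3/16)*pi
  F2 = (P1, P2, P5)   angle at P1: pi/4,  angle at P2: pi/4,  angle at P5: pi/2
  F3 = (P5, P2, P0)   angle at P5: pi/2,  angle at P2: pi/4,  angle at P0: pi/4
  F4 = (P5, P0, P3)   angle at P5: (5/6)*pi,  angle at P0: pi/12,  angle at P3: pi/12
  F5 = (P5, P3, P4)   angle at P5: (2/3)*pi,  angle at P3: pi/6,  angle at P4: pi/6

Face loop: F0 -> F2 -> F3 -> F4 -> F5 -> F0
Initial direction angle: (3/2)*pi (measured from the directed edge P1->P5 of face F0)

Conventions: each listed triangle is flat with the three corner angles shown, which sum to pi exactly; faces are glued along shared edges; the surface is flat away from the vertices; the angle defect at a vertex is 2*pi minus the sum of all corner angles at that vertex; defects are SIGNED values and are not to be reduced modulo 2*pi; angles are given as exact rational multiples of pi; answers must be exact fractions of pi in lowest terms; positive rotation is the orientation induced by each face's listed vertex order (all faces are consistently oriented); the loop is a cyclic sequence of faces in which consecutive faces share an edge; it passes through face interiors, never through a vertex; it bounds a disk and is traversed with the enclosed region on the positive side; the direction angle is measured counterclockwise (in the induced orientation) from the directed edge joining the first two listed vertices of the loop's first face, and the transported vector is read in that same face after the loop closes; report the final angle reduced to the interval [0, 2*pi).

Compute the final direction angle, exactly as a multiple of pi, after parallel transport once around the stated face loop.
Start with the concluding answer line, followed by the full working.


Answer: final direction angle = pi/2

enclosed vertex P5: corner angles sum to 3*pi, defect = 2*pi - 3*pi = -pi
the rotation equals the total enclosed defect, so the final angle is initial + defects (mod 2*pi)
final angle = (3/2)*pi - pi = pi/2 (mod 2*pi)


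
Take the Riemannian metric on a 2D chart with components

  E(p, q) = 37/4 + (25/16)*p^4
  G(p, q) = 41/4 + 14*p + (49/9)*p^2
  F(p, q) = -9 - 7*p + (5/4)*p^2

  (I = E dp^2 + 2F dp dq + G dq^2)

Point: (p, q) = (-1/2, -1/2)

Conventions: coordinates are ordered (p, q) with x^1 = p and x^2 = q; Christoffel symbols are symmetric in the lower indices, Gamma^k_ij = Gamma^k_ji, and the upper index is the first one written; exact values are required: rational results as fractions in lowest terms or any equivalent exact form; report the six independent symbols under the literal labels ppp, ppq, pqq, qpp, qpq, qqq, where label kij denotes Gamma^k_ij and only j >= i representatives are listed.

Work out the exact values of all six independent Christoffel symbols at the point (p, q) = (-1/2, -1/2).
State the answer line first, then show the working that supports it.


Answer: Gamma_ppp = -2476/899, Gamma_ppq = 1232/899, Gamma_pqq = -9856/8091, Gamma_qpp = -364698/74617, Gamma_qpq = 184261/74617, Gamma_qqq = -1232/899

E = 2393/256, F = -83/16, G = 83/18 at the point
E_p = -25/32, E_q = 0, F_p = -33/4, F_q = 0, G_p = 77/9, G_q = 0
EG - F^2 = 74617/4608;  g^inv = (4608/74617) * [[83/18, 83/16], [83/16, 2393/256]]
first-kind symbols [ij,l] = (1/2)(d_i g_jl + d_j g_il - d_l g_ij): [pp,p] = E_p/2 = -25/64, [pp,q] = F_p - E_q/2 = -33/4, [pq,p] = E_q/2 = 0, [pq,q] = G_p/2 = 77/18, [qq,p] = F_q - G_p/2 = -77/18, [qq,q] = G_q/2 = 0
Gamma^p_ij = (G*[ij,p] - F*[ij,q])/(EG - F^2), Gamma^q_ij = (E*[ij,q] - F*[ij,p])/(EG - F^2)


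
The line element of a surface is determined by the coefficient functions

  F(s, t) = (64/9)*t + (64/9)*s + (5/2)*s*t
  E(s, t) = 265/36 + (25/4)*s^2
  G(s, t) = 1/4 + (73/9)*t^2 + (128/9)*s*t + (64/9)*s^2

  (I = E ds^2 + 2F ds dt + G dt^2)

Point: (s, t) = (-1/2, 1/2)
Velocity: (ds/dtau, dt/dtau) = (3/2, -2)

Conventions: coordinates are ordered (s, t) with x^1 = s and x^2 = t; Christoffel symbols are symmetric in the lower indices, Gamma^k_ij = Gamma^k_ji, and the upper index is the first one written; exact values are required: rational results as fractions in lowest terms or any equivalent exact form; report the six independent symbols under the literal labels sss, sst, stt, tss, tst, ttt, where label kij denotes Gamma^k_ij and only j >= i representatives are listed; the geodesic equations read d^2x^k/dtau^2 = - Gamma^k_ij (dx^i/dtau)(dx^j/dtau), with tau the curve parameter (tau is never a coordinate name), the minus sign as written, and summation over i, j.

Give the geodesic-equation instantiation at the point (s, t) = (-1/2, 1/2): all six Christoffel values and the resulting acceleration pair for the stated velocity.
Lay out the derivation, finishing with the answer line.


E = 1285/144, F = -5/8, G = 1/2 at the point
E_s = -25/4, E_t = 0, F_s = 301/36, F_t = 211/36, G_s = 0, G_t = 1
EG - F^2 = 2345/576;  g^inv = (576/2345) * [[1/2, 5/8], [5/8, 1285/144]]
first-kind symbols [ij,l] = (1/2)(d_i g_jl + d_j g_il - d_l g_ij): [ss,s] = E_s/2 = -25/8, [ss,t] = F_s - E_t/2 = 301/36, [st,s] = E_t/2 = 0, [st,t] = G_s/2 = 0, [tt,s] = F_t - G_s/2 = 211/36, [tt,t] = G_t/2 = 1/2
Gamma^s_ij = (G*[ij,s] - F*[ij,t])/(EG - F^2), Gamma^t_ij = (E*[ij,t] - F*[ij,s])/(EG - F^2)
Gamma_sss = 422/469, Gamma_sst = 0, Gamma_stt = 1868/2345, Gamma_tss = 75332/4221, Gamma_tst = 0, Gamma_ttt = 936/469
d^2s/dtau^2 = -(Gamma_sss*(3/2)^2 + 2*Gamma_sst*(3/2)*(-2) + Gamma_stt*(-2)^2) = -24439/4690
d^2t/dtau^2 = -(Gamma_tss*(3/2)^2 + 2*Gamma_tst*(3/2)*(-2) + Gamma_ttt*(-2)^2) = -22577/469

Answer: Gamma_sss = 422/469, Gamma_sst = 0, Gamma_stt = 1868/2345, Gamma_tss = 75332/4221, Gamma_tst = 0, Gamma_ttt = 936/469; accelerations (d^2s/dtau^2, d^2t/dtau^2) = (-24439/4690, -22577/469)


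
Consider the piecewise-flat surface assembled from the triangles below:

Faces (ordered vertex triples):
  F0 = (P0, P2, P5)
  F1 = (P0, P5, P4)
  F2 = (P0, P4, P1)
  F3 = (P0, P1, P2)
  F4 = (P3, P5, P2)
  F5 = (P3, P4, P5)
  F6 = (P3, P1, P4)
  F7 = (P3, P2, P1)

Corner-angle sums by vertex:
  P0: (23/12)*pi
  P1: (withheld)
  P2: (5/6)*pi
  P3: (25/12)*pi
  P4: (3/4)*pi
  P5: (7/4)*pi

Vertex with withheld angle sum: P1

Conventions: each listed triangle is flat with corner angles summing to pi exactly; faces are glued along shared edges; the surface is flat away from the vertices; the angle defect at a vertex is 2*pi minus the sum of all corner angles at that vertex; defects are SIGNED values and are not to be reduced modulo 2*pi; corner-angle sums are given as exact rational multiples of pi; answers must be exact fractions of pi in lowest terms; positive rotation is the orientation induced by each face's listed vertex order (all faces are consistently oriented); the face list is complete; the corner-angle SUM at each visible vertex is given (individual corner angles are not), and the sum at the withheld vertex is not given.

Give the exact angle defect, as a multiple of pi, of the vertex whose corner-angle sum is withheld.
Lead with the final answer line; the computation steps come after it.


Answer: defect(P1) = (4/3)*pi

V = 6, E = 12, F = 8; chi = V - E + F = 2
Gauss-Bonnet: total defect = 2*pi*chi = 4*pi; visible defects sum to (8/3)*pi


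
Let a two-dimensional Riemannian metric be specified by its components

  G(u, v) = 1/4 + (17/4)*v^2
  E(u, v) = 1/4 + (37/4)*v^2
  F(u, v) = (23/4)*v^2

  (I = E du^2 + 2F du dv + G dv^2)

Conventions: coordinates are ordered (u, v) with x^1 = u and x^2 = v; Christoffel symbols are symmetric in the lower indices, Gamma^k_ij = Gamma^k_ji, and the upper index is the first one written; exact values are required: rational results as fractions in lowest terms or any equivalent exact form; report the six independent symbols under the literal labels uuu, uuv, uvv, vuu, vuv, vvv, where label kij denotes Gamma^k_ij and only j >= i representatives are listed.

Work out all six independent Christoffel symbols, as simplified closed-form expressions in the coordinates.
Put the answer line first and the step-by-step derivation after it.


Answer: Gamma_uuu = 851*v^3/(100*v^4 + 54*v^2 + 1), Gamma_uuv = (629*v^3 + 37*v)/(100*v^4 + 54*v^2 + 1), Gamma_uvv = (391*v^3 + 46*v)/(100*v^4 + 54*v^2 + 1), Gamma_vuu = (-1369*v^3 - 37*v)/(100*v^4 + 54*v^2 + 1), Gamma_vuv = -851*v^3/(100*v^4 + 54*v^2 + 1), Gamma_vvv = (-429*v^3 + 17*v)/(100*v^4 + 54*v^2 + 1)

E = 1/4 + (37/4)*v^2; F = (23/4)*v^2; G = 1/4 + (17/4)*v^2
Gamma^k_ij = (1/2) g^{kl} (d_i g_jl + d_j g_il - d_l g_ij), with g^inv = (1/(EG-F^2)) [[G, -F], [-F, E]]
first partials: E_u = 0, E_v = (37/2)*v, F_u = 0, F_v = (23/2)*v, G_u = 0, G_v = (17/2)*v
D = EG - F^2 = 1/16 + (27/8)*v^2 + (25/4)*v^4
expanded: Gamma^u_uu = (G E_u - 2F F_u + F E_v)/(2D), Gamma^u_uv = (G E_v - F G_u)/(2D), Gamma^u_vv = (2G F_v - G G_u - F G_v)/(2D), Gamma^v_uu = (2E F_u - E E_v - F E_u)/(2D), Gamma^v_uv = (E G_u - F E_v)/(2D), Gamma^v_vv = (E G_v - 2F F_v + F G_u)/(2D); substitute and cancel common factors


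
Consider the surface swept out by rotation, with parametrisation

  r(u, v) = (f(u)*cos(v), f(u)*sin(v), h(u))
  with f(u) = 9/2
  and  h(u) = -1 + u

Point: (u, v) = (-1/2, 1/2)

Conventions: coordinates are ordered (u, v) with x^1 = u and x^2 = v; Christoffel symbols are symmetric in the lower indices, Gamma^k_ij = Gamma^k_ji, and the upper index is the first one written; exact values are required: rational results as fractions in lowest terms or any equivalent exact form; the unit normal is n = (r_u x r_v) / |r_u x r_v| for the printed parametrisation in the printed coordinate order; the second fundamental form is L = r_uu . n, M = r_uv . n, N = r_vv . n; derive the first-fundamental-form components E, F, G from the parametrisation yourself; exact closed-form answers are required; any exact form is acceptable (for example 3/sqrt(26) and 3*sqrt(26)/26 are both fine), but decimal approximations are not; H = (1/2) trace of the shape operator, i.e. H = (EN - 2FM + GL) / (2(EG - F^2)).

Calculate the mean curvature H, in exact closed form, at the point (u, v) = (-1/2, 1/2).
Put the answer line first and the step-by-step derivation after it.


Answer: H = 1/9

f = 9/2, f' = 0, f'' = 0, h' = 1, h'' = 0
E = 1, F = 0, G = 81/4; answer radicand W^2 = 1
unnormalised second-form numerators: l = 0, m = 0, n = 9/2; L = l/sqrt(1), and similarly M = m/sqrt(W^2), N = n/sqrt(W^2)
H = (E*n - 2*F*m + G*l) / (2*(EG - F^2)*sqrt(W^2)); E*n - 2*F*m + G*l = 9/2, EG - F^2 = 81/4, so H = (1/9)/sqrt(1)


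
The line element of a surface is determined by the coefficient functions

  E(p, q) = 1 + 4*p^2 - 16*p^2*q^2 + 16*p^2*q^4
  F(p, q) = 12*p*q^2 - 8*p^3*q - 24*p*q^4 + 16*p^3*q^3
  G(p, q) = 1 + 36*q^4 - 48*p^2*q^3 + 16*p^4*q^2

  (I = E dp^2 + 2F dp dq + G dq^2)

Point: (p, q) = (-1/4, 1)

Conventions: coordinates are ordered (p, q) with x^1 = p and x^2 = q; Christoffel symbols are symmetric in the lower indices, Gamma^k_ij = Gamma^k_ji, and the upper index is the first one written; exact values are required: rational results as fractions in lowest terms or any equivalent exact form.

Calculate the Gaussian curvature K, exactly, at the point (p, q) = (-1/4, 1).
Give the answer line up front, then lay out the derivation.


Answer: K = -7040/301401

E = 5/4, F = 23/8, G = 545/16, EG - F^2 = 549/16 at the point
E_p = -2, E_q = 2, F_p = -21/2, F_q = 139/8, G_p = 23, G_q = 1081/8
E_qq = 10, F_pq = -129/2, G_pp = -84
Evaluate Brioschi's two determinant matrices M1, M2 and divide by (EG - F^2)^2.
M1 = [[-E_qq/2 + F_pq - G_pp/2, E_p/2, F_p - E_q/2], [F_q - G_p/2, E, F], [G_q/2, F, G]] = [[-55/2, -1, -23/2], [47/8, 5/4, 23/8], [1081/16, 23/8, 545/16]]; det M1 = -643/4
M2 = [[0, E_q/2, G_p/2], [E_q/2, E, F], [G_p/2, F, G]] = [[0, 1, 23/2], [1, 5/4, 23/8], [23/2, 23/8, 545/16]]; det M2 = -533/4
det M1 - det M2 = -55/2; K = -55/2 / (549/16)^2 = -7040/301401


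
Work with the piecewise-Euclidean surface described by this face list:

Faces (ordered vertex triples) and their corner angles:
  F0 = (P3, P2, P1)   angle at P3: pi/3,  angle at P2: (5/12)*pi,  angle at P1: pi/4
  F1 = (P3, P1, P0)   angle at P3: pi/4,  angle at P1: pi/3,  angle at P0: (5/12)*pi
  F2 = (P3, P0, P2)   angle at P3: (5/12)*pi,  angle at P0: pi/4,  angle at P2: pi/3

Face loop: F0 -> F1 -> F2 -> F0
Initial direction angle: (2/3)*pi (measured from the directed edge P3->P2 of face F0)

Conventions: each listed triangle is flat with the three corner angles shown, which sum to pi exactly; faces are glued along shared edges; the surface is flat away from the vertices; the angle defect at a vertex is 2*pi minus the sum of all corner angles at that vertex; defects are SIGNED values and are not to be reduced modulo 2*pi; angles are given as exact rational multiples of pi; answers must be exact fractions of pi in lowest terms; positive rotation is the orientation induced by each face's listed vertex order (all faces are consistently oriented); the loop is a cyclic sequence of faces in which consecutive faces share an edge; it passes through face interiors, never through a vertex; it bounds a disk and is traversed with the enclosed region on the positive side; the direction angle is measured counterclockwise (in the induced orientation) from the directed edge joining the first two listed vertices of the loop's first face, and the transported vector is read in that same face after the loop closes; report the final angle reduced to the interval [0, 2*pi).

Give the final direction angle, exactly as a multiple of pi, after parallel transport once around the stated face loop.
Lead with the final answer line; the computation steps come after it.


Answer: final direction angle = (5/3)*pi

enclosed vertex P3: corner angles sum to pi, defect = 2*pi - pi = pi
summing the enclosed defects onto the initial angle, mod 2*pi in the induced orientation:
final angle = (2/3)*pi + pi = (5/3)*pi (mod 2*pi)


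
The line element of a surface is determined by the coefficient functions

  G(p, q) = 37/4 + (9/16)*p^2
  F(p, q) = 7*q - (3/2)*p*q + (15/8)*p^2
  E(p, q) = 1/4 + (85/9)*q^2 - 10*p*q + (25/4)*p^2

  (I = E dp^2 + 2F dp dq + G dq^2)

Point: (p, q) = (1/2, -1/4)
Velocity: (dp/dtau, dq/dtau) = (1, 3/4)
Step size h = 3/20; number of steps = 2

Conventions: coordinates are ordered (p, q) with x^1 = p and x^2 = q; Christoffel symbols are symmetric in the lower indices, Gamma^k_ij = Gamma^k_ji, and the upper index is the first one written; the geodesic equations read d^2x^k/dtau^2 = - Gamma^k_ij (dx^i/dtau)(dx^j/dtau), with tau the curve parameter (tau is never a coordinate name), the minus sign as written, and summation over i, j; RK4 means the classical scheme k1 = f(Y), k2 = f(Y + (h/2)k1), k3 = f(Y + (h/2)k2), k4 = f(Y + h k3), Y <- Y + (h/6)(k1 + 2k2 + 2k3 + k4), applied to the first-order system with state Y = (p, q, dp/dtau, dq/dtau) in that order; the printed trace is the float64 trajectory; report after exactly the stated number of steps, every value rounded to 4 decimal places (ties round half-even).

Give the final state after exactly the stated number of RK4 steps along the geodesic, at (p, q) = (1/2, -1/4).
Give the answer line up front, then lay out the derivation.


Answer: p = 0.7861, q = -0.0599, dp/dtau = 0.9154, dq/dtau = 0.5251

f(Y) = (dp/dtau, dq/dtau, -Gamma^p_ij Y'^i Y'^j, -Gamma^q_ij Y'^i Y'^j) with the Gammas evaluated at the stage position; h = 0.150000; intermediate values shown to 6 dp
step 0: p = 0.5000, q = -0.2500, dp/dtau = 1.0000, dq/dtau = 0.7500
step 1:
  k1: at (p, q) = (0.500000, -0.250000), (dp/dtau, dq/dtau) = (1.000000, 0.750000); Gamma_ppp = 1.475937, Gamma_ppq = -1.369596, Gamma_pqq = 1.693077, Gamma_qpp = 0.929163, Gamma_qpq = -0.129570, Gamma_qqq = 0.197197; k1 = (1.000000, 0.750000, -0.373900, -0.845731)
  k2: at (p, q) = (0.575000, -0.193750), (dp/dtau, dq/dtau) = (0.971958, 0.686570); Gamma_ppp = 1.331476, Gamma_ppq = -1.249205, Gamma_pqq = 1.550141, Gamma_qpp = 0.838243, Gamma_qpq = -0.041080, Gamma_qqq = 0.093511; k2 = (0.971958, 0.686570, -0.321320, -0.781141)
  k3: at (p, q) = (0.572897, -0.198507), (dp/dtau, dq/dtau) = (0.975901, 0.691414); Gamma_ppp = 1.334220, Gamma_ppq = -1.250935, Gamma_pqq = 1.542481, Gamma_qpp = 0.846955, Gamma_qpq = -0.045871, Gamma_qqq = 0.098678; k3 = (0.975901, 0.691414, -0.319935, -0.791896)
  k4: at (p, q) = (0.646385, -0.146288), (dp/dtau, dq/dtau) = (0.952010, 0.631216); Gamma_ppp = 1.209310, Gamma_ppq = -1.150136, Gamma_pqq = 1.413879, Gamma_qpp = 0.777685, Gamma_qpq = 0.026356, Gamma_qqq = 0.014724; k4 = (0.952010, 0.631216, -0.277075, -0.742376)
  Y <- Y + (h/6)(k1 + 2k2 + 2k3 + k4): p = 0.6462, q = -0.1466, dp/dtau = 0.9517, dq/dtau = 0.6316
step 2:
  k1: at (p, q) = (0.646193, -0.146570), (dp/dtau, dq/dtau) = (0.951663, 0.631645); Gamma_ppp = 1.209570, Gamma_ppq = -1.150332, Gamma_pqq = 1.413721, Gamma_qpp = 0.778130, Gamma_qpq = 0.026075, Gamma_qqq = 0.015052; k1 = (0.951663, 0.631645, -0.276542, -0.742076)
  k2: at (p, q) = (0.717568, -0.099197), (dp/dtau, dq/dtau) = (0.930922, 0.575990); Gamma_ppp = 1.101266, Gamma_ppq = -1.066409, Gamma_pqq = 1.296411, Gamma_qpp = 0.728359, Gamma_qpq = 0.084548, Gamma_qqq = -0.051347; k2 = (0.930922, 0.575990, -0.240857, -0.704842)
  k3: at (p, q) = (0.716012, -0.103371), (dp/dtau, dq/dtau) = (0.933599, 0.578782); Gamma_ppp = 1.102512, Gamma_ppq = -1.067375, Gamma_pqq = 1.289710, Gamma_qpp = 0.735137, Gamma_qpq = 0.081244, Gamma_qqq = -0.047147; k3 = (0.933599, 0.578782, -0.239483, -0.712757)
  k4: at (p, q) = (0.786233, -0.059753), (dp/dtau, dq/dtau) = (0.915740, 0.524732); Gamma_ppp = 1.006043, Gamma_ppq = -0.996575, Gamma_pqq = 1.182465, Gamma_qpp = 0.699890, Gamma_qpq = 0.130315, Gamma_qqq = -0.099949; k4 = (0.915740, 0.524732, -0.211488, -0.684632)
  Y <- Y + (h/6)(k1 + 2k2 + 2k3 + k4): p = 0.7861, q = -0.0599, dp/dtau = 0.9154, dq/dtau = 0.5251
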